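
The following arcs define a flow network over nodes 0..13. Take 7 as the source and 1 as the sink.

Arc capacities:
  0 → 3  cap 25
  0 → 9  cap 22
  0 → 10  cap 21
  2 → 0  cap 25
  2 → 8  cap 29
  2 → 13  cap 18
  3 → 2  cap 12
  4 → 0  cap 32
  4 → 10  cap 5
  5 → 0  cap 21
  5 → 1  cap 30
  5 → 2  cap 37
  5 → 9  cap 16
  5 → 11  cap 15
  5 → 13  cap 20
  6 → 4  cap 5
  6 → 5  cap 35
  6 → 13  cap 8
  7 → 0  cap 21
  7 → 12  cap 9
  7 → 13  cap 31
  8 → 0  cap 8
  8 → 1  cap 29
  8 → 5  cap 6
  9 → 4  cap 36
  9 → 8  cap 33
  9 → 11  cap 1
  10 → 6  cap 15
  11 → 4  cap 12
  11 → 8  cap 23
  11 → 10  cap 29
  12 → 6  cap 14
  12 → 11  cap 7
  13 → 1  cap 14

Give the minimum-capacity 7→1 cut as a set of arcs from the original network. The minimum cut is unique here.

augment #1: 7→13→1 push 14
augment #2: 7→0→9→8→1 push 21
augment #3: 7→12→6→5→1 push 9
max flow = 44; residual-reachable set from 7 gives S-side
cut edges (S→T): {(7,0), (7,12), (13,1)} total cap 44

Min-cut arcs: {(7,0), (7,12), (13,1)} (total capacity 44)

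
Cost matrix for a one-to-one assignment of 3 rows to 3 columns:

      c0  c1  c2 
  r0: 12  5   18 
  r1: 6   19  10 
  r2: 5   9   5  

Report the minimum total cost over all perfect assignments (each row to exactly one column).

Minimum assignment cost: 16

optimal assignment: row0→col1 (cost 5), row1→col0 (cost 6), row2→col2 (cost 5)
total = 5 + 6 + 5 = 16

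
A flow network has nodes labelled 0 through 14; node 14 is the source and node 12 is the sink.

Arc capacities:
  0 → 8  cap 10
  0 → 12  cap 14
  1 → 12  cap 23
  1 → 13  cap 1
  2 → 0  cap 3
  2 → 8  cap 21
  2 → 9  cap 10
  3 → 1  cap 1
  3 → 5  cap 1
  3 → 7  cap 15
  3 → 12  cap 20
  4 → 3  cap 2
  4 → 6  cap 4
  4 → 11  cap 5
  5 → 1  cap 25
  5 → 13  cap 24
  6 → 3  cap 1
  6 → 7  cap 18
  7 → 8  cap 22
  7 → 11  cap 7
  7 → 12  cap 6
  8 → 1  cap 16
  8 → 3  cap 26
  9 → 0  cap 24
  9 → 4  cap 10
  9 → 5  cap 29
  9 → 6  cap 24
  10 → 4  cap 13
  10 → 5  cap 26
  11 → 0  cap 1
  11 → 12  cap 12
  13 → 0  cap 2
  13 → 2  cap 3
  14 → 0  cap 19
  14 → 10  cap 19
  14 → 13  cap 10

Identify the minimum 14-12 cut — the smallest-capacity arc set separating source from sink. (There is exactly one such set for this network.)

Min-cut arcs: {(13,0), (13,2), (14,0), (14,10)} (total capacity 43)

augment #1: 14→0→12 push 14
augment #2: 14→0→8→1→12 push 5
augment #3: 14→10→4→3→12 push 2
augment #4: 14→10→4→11→12 push 5
augment #5: 14→10→5→1→12 push 12
augment #6: 14→13→0→8→1→12 push 2
augment #7: 14→13→2→8→1→12 push 3
max flow = 43; residual-reachable set from 14 gives S-side
cut edges (S→T): {(13,0), (13,2), (14,0), (14,10)} total cap 43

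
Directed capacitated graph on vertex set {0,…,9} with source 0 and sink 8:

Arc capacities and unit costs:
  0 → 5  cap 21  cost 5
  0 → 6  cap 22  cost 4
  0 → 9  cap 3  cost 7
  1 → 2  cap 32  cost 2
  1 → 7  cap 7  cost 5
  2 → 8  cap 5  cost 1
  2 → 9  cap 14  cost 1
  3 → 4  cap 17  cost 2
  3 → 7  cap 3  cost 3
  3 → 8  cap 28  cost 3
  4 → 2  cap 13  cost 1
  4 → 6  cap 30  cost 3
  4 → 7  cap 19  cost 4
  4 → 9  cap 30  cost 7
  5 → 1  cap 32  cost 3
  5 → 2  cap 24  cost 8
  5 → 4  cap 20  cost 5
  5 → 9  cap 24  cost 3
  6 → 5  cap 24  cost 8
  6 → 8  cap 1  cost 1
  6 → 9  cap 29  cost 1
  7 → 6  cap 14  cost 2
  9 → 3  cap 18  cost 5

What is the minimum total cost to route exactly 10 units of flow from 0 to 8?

Minimum cost for 10 units: 112

shortest-cost path #1: 0→6→8 push 1 @ unit cost 5 (adds 5)
shortest-cost path #2: 0→5→1→2→8 push 5 @ unit cost 11 (adds 55)
shortest-cost path #3: 0→6→9→3→8 push 4 @ unit cost 13 (adds 52)
total cost = 112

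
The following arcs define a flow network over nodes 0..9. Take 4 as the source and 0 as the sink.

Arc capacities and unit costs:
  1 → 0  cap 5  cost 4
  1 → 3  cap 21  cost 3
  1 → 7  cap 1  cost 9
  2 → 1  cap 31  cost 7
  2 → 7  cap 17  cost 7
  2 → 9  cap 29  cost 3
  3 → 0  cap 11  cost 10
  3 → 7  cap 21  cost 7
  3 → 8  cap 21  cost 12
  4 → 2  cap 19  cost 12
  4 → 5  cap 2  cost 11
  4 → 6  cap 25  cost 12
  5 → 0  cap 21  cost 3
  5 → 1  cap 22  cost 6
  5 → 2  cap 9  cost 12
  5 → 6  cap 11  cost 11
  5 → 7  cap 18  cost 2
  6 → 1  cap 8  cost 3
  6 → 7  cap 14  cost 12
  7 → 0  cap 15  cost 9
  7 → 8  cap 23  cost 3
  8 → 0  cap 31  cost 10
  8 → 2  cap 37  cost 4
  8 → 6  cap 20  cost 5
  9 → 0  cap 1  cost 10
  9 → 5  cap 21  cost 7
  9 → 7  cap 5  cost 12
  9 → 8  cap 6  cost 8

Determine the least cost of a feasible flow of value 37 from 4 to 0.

shortest-cost path #1: 4→5→0 push 2 @ unit cost 14 (adds 28)
shortest-cost path #2: 4→6→1→0 push 5 @ unit cost 19 (adds 95)
shortest-cost path #3: 4→2→9→0 push 1 @ unit cost 25 (adds 25)
shortest-cost path #4: 4→2→9→5→0 push 18 @ unit cost 25 (adds 450)
shortest-cost path #5: 4→6→1→3→0 push 3 @ unit cost 28 (adds 84)
shortest-cost path #6: 4→6→7→0 push 8 @ unit cost 33 (adds 264)
total cost = 946

Minimum cost for 37 units: 946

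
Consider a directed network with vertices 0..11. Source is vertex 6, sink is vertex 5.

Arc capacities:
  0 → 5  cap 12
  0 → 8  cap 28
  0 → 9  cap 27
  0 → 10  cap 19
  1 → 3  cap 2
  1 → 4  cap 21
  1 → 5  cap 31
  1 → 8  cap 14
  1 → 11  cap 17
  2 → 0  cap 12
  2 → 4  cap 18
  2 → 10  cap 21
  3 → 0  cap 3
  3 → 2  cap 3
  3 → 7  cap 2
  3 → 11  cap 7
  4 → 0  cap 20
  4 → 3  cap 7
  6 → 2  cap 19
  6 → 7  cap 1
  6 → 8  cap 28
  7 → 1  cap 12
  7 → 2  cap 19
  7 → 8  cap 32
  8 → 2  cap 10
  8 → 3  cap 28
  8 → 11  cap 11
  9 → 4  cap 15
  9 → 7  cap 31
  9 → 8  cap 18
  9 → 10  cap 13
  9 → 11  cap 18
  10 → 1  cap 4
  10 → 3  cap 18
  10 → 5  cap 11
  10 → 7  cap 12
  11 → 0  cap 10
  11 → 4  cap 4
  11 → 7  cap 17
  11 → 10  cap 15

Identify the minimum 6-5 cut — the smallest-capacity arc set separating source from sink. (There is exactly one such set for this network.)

augment #1: 6→2→0→5 push 12
augment #2: 6→2→10→5 push 7
augment #3: 6→7→1→5 push 1
augment #4: 6→8→2→10→5 push 4
augment #5: 6→8→2→10→1→5 push 4
augment #6: 6→8→3→7→1→5 push 2
augment #7: 6→8→11→7→1→5 push 9
max flow = 39; residual-reachable set from 6 gives S-side
cut edges (S→T): {(0,5), (7,1), (10,1), (10,5)} total cap 39

Min-cut arcs: {(0,5), (7,1), (10,1), (10,5)} (total capacity 39)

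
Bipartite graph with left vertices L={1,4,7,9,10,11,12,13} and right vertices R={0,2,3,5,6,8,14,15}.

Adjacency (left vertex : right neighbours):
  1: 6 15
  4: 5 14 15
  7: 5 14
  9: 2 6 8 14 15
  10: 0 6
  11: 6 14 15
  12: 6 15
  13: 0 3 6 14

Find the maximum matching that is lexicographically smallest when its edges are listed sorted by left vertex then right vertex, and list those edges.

Lex-smallest maximum matching: {(1,6), (4,5), (7,14), (9,2), (10,0), (11,15), (13,3)}

|M| = 7 (so the lex-smallest maximum matching has 7 edges)
process left vertices in ascending order; for each, take the smallest-labelled available neighbour that still permits 7 edges overall, or leave it unmatched if none does
lex-smallest matching: {1-6, 4-5, 7-14, 9-2, 10-0, 11-15, 13-3}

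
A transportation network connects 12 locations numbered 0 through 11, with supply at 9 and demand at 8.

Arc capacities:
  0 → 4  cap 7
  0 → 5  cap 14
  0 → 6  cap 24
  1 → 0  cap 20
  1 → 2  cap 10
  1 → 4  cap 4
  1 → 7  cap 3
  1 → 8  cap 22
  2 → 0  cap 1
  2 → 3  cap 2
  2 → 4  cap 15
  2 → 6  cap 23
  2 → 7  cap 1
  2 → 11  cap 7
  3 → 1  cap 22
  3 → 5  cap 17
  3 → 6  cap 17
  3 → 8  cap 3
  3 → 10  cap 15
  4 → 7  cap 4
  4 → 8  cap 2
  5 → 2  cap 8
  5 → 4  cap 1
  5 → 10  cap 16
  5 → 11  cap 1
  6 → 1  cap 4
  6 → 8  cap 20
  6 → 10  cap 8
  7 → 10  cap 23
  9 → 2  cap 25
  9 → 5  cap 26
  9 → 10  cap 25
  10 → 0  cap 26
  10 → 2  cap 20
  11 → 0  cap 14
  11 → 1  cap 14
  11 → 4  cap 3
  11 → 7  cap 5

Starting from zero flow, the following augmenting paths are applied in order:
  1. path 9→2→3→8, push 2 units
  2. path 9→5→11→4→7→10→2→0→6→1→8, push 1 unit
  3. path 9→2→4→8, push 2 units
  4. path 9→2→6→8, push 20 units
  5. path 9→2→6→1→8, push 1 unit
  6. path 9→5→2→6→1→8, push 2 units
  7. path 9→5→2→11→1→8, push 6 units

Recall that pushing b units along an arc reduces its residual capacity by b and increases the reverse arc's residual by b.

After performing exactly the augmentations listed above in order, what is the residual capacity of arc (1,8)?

after path 1 (9→2→3→8, push 2): res(1,8)=22
after path 2 (9→5→11→4→7→10→2→0→6→1→8, push 1): res(1,8)=21
after path 3 (9→2→4→8, push 2): res(1,8)=21
after path 4 (9→2→6→8, push 20): res(1,8)=21
after path 5 (9→2→6→1→8, push 1): res(1,8)=20
after path 6 (9→5→2→6→1→8, push 2): res(1,8)=18
after path 7 (9→5→2→11→1→8, push 6): res(1,8)=12

Residual capacity of (1,8): 12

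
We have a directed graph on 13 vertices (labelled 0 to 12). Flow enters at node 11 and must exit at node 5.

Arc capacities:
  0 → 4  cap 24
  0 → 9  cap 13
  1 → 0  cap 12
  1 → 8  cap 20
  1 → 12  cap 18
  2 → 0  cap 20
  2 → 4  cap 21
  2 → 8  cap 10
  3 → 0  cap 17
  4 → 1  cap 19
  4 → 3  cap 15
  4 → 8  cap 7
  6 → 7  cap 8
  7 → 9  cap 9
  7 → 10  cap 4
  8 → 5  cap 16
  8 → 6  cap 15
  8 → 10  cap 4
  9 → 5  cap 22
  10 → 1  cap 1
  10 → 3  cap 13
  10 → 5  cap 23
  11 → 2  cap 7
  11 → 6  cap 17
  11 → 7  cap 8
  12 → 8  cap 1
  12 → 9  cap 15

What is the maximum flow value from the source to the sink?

augment #1: 11→2→8→5 bottleneck 7, total now 7
augment #2: 11→7→9→5 bottleneck 8, total now 15
augment #3: 11→6→7→9→5 bottleneck 1, total now 16
augment #4: 11→6→7→10→5 bottleneck 4, total now 20

Maximum flow value: 20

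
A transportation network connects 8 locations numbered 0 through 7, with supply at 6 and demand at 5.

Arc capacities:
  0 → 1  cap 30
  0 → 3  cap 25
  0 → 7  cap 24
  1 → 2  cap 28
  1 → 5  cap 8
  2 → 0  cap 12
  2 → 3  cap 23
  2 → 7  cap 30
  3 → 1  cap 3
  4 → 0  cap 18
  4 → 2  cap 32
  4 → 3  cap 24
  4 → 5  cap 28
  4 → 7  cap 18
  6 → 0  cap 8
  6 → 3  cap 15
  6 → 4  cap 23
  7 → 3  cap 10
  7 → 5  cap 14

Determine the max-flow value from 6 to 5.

Maximum flow value: 34

augment #1: 6→4→5 bottleneck 23, total now 23
augment #2: 6→0→1→5 bottleneck 8, total now 31
augment #3: 6→3→1→0→7→5 bottleneck 3, total now 34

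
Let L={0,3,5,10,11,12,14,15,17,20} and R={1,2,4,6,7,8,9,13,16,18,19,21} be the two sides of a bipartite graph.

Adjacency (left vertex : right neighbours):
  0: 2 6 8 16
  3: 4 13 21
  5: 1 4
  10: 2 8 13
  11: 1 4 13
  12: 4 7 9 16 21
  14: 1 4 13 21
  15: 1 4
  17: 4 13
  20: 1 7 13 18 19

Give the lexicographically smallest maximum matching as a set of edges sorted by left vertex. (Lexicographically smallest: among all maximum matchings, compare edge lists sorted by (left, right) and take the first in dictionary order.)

Lex-smallest maximum matching: {(0,2), (3,4), (5,1), (10,8), (11,13), (12,7), (14,21), (20,18)}

|M| = 8 (so the lex-smallest maximum matching has 8 edges)
process left vertices in ascending order; for each, take the smallest-labelled available neighbour that still permits 8 edges overall, or leave it unmatched if none does
lex-smallest matching: {0-2, 3-4, 5-1, 10-8, 11-13, 12-7, 14-21, 20-18}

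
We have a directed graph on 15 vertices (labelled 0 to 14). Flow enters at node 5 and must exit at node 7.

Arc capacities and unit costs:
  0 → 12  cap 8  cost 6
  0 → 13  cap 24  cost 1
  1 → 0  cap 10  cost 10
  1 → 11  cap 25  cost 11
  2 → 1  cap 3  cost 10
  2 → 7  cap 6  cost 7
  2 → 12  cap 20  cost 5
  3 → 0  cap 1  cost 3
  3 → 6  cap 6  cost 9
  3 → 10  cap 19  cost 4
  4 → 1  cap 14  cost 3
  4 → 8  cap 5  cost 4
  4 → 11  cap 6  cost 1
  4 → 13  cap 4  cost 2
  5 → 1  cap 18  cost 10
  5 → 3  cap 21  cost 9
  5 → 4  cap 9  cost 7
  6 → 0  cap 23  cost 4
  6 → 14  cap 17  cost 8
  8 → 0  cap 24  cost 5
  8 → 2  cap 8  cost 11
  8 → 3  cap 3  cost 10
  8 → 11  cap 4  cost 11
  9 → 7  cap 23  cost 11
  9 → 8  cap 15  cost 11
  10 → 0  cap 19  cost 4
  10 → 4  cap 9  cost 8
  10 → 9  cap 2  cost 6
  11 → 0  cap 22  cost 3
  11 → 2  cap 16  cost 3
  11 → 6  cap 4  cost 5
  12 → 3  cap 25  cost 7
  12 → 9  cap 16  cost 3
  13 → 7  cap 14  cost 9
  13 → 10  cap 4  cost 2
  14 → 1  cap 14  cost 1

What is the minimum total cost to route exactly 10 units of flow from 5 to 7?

Minimum cost for 10 units: 184

shortest-cost path #1: 5→4→13→7 push 4 @ unit cost 18 (adds 72)
shortest-cost path #2: 5→4→11→2→7 push 5 @ unit cost 18 (adds 90)
shortest-cost path #3: 5→3→0→13→7 push 1 @ unit cost 22 (adds 22)
total cost = 184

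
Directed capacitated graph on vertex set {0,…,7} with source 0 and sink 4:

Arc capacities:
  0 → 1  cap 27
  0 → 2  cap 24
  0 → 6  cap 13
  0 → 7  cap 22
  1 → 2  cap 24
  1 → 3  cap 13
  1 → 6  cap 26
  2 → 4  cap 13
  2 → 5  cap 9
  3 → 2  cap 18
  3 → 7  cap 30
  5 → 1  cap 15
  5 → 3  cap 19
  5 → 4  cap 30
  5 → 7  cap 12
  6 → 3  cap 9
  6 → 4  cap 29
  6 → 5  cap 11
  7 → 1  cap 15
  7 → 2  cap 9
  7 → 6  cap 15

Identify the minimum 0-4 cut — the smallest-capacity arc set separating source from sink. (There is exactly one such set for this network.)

Min-cut arcs: {(2,4), (2,5), (6,4), (6,5)} (total capacity 62)

augment #1: 0→2→4 push 13
augment #2: 0→6→4 push 13
augment #3: 0→1→6→4 push 16
augment #4: 0→2→5→4 push 9
augment #5: 0→1→6→5→4 push 10
augment #6: 0→7→6→5→4 push 1
max flow = 62; residual-reachable set from 0 gives S-side
cut edges (S→T): {(2,4), (2,5), (6,4), (6,5)} total cap 62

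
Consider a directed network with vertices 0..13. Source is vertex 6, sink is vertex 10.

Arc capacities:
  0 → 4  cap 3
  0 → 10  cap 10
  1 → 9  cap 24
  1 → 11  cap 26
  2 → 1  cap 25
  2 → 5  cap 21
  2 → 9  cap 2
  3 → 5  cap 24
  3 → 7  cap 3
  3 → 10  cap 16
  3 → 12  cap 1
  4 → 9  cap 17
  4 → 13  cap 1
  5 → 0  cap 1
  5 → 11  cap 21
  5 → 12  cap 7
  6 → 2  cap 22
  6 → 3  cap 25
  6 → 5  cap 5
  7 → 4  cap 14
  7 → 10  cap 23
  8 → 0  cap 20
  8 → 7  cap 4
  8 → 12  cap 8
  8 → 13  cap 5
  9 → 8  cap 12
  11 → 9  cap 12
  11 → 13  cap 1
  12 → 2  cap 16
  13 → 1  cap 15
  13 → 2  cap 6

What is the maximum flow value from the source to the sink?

augment #1: 6→3→10 bottleneck 16, total now 16
augment #2: 6→3→7→10 bottleneck 3, total now 19
augment #3: 6→5→0→10 bottleneck 1, total now 20
augment #4: 6→2→9→8→0→10 bottleneck 2, total now 22
augment #5: 6→2→1→9→8→0→10 bottleneck 7, total now 29
augment #6: 6→2→1→9→8→7→10 bottleneck 3, total now 32

Maximum flow value: 32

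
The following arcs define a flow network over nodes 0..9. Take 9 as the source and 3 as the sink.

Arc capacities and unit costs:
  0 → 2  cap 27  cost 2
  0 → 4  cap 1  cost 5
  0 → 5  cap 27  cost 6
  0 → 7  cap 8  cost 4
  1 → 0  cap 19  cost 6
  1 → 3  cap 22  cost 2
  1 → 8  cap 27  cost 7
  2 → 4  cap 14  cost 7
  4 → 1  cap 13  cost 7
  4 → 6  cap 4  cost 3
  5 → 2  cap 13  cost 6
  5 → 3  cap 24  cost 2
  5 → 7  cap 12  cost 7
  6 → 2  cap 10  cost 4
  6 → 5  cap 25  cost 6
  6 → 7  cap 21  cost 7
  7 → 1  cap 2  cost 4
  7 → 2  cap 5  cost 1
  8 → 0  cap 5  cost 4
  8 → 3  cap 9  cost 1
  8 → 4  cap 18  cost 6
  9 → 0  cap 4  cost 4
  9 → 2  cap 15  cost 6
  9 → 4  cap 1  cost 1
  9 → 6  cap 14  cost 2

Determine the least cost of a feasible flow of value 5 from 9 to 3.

Minimum cost for 5 units: 50

shortest-cost path #1: 9→4→1→3 push 1 @ unit cost 10 (adds 10)
shortest-cost path #2: 9→6→5→3 push 4 @ unit cost 10 (adds 40)
total cost = 50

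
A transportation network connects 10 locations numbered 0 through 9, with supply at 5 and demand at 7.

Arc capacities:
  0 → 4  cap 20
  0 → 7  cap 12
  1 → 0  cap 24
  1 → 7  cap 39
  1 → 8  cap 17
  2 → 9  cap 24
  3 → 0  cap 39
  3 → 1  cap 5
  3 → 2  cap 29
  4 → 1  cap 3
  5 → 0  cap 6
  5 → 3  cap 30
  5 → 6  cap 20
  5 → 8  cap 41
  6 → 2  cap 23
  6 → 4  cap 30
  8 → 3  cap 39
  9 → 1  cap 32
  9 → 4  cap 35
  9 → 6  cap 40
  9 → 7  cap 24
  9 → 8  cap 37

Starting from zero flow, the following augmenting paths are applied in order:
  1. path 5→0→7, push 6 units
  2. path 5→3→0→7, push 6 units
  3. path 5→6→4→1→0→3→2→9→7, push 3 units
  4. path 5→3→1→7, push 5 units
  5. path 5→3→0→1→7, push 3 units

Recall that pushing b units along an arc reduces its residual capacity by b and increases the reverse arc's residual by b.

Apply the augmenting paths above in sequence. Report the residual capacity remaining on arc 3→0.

Residual capacity of (3,0): 33

after path 1 (5→0→7, push 6): res(3,0)=39
after path 2 (5→3→0→7, push 6): res(3,0)=33
after path 3 (5→6→4→1→0→3→2→9→7, push 3): res(3,0)=36
after path 4 (5→3→1→7, push 5): res(3,0)=36
after path 5 (5→3→0→1→7, push 3): res(3,0)=33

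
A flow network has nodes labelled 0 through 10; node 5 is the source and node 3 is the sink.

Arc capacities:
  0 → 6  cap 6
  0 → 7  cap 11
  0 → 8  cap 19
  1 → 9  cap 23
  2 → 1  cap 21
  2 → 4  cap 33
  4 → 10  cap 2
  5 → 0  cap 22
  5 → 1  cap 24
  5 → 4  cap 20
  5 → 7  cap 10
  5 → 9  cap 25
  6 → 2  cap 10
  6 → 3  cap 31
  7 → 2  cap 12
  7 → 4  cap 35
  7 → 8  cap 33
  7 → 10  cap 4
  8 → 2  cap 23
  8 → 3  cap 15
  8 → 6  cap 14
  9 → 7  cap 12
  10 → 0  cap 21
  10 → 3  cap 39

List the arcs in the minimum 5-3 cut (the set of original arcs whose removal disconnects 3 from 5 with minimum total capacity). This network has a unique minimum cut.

Min-cut arcs: {(0,6), (4,10), (7,10), (8,3), (8,6)} (total capacity 41)

augment #1: 5→0→6→3 push 6
augment #2: 5→0→8→3 push 15
augment #3: 5→4→10→3 push 2
augment #4: 5→7→10→3 push 4
augment #5: 5→0→8→6→3 push 1
augment #6: 5→7→8→6→3 push 6
augment #7: 5→9→7→8→6→3 push 7
max flow = 41; residual-reachable set from 5 gives S-side
cut edges (S→T): {(0,6), (4,10), (7,10), (8,3), (8,6)} total cap 41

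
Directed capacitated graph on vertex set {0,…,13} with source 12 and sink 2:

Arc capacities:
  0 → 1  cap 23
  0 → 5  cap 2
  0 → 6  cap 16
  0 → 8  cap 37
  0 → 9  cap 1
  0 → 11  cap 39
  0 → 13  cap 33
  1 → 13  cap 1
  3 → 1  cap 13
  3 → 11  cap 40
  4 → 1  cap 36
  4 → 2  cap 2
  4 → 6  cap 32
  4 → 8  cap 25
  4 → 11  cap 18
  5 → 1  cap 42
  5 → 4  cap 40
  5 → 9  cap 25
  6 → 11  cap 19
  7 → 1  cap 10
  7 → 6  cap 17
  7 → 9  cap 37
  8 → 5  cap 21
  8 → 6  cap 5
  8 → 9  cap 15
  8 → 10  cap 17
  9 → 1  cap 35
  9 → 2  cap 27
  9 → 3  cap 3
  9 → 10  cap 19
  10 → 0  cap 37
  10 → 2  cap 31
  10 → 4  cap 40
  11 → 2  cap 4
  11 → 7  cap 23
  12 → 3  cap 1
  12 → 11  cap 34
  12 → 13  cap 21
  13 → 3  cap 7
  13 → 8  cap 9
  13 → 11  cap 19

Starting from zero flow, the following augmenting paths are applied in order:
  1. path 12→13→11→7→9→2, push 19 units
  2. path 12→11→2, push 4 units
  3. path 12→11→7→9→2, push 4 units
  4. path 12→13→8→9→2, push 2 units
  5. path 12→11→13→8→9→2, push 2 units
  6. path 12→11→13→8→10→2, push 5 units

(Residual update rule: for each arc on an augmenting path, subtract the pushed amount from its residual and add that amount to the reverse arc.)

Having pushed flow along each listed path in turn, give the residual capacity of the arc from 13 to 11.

after path 1 (12→13→11→7→9→2, push 19): res(13,11)=0
after path 2 (12→11→2, push 4): res(13,11)=0
after path 3 (12→11→7→9→2, push 4): res(13,11)=0
after path 4 (12→13→8→9→2, push 2): res(13,11)=0
after path 5 (12→11→13→8→9→2, push 2): res(13,11)=2
after path 6 (12→11→13→8→10→2, push 5): res(13,11)=7

Residual capacity of (13,11): 7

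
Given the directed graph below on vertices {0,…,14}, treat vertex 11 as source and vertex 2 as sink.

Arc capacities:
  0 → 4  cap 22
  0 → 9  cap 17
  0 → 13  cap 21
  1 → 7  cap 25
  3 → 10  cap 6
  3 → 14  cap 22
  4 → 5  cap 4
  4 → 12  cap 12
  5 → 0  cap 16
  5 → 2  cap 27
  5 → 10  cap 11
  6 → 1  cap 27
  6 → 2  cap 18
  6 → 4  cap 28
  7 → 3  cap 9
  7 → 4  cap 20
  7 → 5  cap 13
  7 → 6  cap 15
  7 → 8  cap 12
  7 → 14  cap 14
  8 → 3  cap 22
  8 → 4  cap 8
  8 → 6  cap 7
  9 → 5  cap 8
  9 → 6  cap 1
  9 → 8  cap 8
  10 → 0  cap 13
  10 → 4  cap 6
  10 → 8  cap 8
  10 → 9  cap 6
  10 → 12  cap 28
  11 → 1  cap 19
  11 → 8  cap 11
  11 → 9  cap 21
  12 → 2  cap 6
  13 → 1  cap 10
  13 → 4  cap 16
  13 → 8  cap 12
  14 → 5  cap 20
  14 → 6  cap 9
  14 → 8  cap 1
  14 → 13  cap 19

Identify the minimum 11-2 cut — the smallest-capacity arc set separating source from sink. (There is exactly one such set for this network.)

Min-cut arcs: {(9,5), (9,6), (9,8), (11,1), (11,8)} (total capacity 47)

augment #1: 11→8→6→2 push 7
augment #2: 11→9→5→2 push 8
augment #3: 11→9→6→2 push 1
augment #4: 11→1→7→5→2 push 13
augment #5: 11→1→7→6→2 push 6
augment #6: 11→8→4→5→2 push 4
augment #7: 11→9→8→4→12→2 push 4
augment #8: 11→9→8→3→10→12→2 push 2
augment #9: 11→9→8→3→14→5→2 push 2
max flow = 47; residual-reachable set from 11 gives S-side
cut edges (S→T): {(9,5), (9,6), (9,8), (11,1), (11,8)} total cap 47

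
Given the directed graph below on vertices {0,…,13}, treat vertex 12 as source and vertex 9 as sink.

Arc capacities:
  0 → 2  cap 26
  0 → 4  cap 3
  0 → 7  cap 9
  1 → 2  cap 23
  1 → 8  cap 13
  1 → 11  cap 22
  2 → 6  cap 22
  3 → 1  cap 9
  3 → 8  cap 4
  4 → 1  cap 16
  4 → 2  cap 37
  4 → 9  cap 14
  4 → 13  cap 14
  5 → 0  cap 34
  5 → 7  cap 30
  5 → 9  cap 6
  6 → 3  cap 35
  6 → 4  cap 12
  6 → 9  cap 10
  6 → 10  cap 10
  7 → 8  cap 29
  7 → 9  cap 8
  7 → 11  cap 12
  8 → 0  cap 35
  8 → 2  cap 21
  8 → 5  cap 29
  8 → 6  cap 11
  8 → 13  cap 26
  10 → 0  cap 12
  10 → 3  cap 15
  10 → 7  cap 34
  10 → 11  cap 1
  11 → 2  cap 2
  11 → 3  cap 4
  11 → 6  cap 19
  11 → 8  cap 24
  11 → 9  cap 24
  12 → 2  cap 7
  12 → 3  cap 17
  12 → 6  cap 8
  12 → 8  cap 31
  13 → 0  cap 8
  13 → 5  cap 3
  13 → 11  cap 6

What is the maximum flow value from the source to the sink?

Maximum flow value: 59

augment #1: 12→6→9 bottleneck 8, total now 8
augment #2: 12→2→6→9 bottleneck 2, total now 10
augment #3: 12→8→5→9 bottleneck 6, total now 16
augment #4: 12→2→6→4→9 bottleneck 5, total now 21
augment #5: 12→3→1→11→9 bottleneck 9, total now 30
augment #6: 12→8→0→4→9 bottleneck 3, total now 33
augment #7: 12→8→0→7→9 bottleneck 8, total now 41
augment #8: 12→8→6→4→9 bottleneck 6, total now 47
augment #9: 12→8→13→11→9 bottleneck 6, total now 53
augment #10: 12→8→0→7→11→9 bottleneck 1, total now 54
augment #11: 12→8→5→7→11→9 bottleneck 1, total now 55
augment #12: 12→3→8→5→7→11→9 bottleneck 4, total now 59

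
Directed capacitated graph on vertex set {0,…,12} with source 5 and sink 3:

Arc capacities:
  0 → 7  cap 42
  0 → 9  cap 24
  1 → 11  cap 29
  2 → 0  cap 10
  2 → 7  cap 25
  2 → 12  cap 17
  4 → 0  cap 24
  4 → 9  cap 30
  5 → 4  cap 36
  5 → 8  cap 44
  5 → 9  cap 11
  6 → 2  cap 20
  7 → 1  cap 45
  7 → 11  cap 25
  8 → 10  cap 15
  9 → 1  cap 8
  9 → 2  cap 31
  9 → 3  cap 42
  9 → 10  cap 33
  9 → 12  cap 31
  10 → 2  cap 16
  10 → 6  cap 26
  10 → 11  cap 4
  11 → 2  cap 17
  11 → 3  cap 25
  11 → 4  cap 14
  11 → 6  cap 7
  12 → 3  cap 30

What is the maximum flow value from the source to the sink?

augment #1: 5→9→3 bottleneck 11, total now 11
augment #2: 5→4→9→3 bottleneck 30, total now 41
augment #3: 5→4→0→9→3 bottleneck 1, total now 42
augment #4: 5→8→10→11→3 bottleneck 4, total now 46
augment #5: 5→4→0→7→11→3 bottleneck 5, total now 51
augment #6: 5→8→10→2→12→3 bottleneck 11, total now 62

Maximum flow value: 62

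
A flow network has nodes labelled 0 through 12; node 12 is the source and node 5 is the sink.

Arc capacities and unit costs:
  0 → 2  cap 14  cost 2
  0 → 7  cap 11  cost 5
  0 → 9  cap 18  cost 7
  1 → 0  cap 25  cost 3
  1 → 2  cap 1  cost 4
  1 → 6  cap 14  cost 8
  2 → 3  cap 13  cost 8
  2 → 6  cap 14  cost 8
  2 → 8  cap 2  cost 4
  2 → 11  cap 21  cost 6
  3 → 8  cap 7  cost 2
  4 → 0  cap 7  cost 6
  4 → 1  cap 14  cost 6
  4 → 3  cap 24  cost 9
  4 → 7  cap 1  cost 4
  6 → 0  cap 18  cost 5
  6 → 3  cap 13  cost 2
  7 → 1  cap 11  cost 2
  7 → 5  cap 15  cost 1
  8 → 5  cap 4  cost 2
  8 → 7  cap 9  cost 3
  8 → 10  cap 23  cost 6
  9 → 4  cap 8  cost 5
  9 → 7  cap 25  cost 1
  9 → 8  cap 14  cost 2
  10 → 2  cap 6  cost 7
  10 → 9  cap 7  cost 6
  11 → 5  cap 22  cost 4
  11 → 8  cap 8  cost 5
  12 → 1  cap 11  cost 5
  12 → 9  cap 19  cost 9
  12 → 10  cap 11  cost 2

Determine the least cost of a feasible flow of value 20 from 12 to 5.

Minimum cost for 20 units: 229

shortest-cost path #1: 12→10→9→7→5 push 7 @ unit cost 10 (adds 70)
shortest-cost path #2: 12→9→7→5 push 8 @ unit cost 11 (adds 88)
shortest-cost path #3: 12→9→8→5 push 4 @ unit cost 13 (adds 52)
shortest-cost path #4: 12→1→2→11→5 push 1 @ unit cost 19 (adds 19)
total cost = 229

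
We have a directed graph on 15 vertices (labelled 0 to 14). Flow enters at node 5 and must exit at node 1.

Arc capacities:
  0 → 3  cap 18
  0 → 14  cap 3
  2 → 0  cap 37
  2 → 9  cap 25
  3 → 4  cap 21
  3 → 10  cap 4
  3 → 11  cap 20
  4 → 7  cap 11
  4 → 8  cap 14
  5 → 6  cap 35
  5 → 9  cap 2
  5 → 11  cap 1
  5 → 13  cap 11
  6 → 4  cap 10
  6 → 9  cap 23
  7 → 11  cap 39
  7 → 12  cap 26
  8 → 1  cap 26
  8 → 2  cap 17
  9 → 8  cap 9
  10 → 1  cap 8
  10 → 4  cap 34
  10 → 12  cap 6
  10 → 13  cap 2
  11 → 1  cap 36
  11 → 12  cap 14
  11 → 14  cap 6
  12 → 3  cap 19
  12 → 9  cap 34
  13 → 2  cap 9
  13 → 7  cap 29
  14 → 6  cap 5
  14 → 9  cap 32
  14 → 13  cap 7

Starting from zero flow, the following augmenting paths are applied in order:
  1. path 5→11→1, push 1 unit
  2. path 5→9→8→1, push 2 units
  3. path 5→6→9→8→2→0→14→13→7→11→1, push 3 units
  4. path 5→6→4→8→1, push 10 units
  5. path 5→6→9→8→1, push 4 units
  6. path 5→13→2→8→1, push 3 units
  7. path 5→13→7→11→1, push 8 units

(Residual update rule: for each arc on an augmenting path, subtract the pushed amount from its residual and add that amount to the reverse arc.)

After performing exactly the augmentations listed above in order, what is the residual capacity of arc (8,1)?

after path 1 (5→11→1, push 1): res(8,1)=26
after path 2 (5→9→8→1, push 2): res(8,1)=24
after path 3 (5→6→9→8→2→0→14→13→7→11→1, push 3): res(8,1)=24
after path 4 (5→6→4→8→1, push 10): res(8,1)=14
after path 5 (5→6→9→8→1, push 4): res(8,1)=10
after path 6 (5→13→2→8→1, push 3): res(8,1)=7
after path 7 (5→13→7→11→1, push 8): res(8,1)=7

Residual capacity of (8,1): 7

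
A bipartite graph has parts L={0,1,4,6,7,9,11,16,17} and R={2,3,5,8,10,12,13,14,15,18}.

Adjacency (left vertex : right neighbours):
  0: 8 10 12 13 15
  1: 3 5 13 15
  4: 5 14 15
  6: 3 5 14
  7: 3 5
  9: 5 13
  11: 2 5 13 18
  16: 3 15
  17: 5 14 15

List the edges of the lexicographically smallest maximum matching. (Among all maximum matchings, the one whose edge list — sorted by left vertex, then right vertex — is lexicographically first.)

|M| = 7 (so the lex-smallest maximum matching has 7 edges)
process left vertices in ascending order; for each, take the smallest-labelled available neighbour that still permits 7 edges overall, or leave it unmatched if none does
lex-smallest matching: {0-8, 1-3, 4-5, 6-14, 9-13, 11-2, 16-15}

Lex-smallest maximum matching: {(0,8), (1,3), (4,5), (6,14), (9,13), (11,2), (16,15)}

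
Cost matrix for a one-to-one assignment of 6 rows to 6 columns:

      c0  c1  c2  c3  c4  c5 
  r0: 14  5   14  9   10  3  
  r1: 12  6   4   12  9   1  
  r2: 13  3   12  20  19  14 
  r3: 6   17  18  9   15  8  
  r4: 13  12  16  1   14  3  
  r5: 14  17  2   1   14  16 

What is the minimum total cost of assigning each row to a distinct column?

Minimum assignment cost: 23

optimal assignment: row0→col4 (cost 10), row1→col5 (cost 1), row2→col1 (cost 3), row3→col0 (cost 6), row4→col3 (cost 1), row5→col2 (cost 2)
total = 10 + 1 + 3 + 6 + 1 + 2 = 23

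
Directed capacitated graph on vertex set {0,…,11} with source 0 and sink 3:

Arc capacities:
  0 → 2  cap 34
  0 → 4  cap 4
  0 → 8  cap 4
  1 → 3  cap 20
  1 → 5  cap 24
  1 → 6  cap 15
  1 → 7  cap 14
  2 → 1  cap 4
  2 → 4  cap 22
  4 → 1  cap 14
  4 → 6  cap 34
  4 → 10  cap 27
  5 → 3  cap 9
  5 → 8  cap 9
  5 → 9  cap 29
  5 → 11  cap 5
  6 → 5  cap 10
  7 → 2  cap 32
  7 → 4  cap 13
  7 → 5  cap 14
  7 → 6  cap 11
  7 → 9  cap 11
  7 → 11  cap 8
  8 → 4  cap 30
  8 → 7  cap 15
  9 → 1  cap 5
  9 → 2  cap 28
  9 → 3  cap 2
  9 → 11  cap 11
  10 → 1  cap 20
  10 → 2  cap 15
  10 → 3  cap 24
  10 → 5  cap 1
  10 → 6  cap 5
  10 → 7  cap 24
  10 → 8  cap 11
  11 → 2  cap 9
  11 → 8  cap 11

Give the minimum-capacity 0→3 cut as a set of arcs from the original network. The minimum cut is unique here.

Min-cut arcs: {(0,4), (0,8), (2,1), (2,4)} (total capacity 34)

augment #1: 0→2→1→3 push 4
augment #2: 0→4→1→3 push 4
augment #3: 0→2→4→1→3 push 10
augment #4: 0→2→4→10→3 push 12
augment #5: 0→8→4→10→3 push 4
max flow = 34; residual-reachable set from 0 gives S-side
cut edges (S→T): {(0,4), (0,8), (2,1), (2,4)} total cap 34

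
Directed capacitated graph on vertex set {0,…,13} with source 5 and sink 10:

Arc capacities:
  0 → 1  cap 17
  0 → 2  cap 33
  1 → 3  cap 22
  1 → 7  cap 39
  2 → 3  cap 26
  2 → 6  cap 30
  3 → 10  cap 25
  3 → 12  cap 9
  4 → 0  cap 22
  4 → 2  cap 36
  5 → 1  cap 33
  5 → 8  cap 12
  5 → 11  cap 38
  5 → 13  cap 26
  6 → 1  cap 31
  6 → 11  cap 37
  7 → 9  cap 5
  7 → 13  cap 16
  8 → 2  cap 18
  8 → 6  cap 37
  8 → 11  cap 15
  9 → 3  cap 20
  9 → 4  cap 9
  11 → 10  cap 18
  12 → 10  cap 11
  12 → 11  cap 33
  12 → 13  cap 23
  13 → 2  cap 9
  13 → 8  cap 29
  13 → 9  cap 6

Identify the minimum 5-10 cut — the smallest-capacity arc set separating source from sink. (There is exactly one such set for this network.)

augment #1: 5→11→10 push 18
augment #2: 5→1→3→10 push 22
augment #3: 5→8→2→3→10 push 3
augment #4: 5→8→2→3→12→10 push 9
max flow = 52; residual-reachable set from 5 gives S-side
cut edges (S→T): {(3,10), (3,12), (11,10)} total cap 52

Min-cut arcs: {(3,10), (3,12), (11,10)} (total capacity 52)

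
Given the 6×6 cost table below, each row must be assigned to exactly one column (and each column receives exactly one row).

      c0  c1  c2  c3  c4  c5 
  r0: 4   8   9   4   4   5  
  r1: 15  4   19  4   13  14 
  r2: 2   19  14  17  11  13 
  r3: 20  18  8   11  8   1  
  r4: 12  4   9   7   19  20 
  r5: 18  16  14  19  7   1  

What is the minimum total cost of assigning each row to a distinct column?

Minimum assignment cost: 23

optimal assignment: row0→col4 (cost 4), row1→col3 (cost 4), row2→col0 (cost 2), row3→col2 (cost 8), row4→col1 (cost 4), row5→col5 (cost 1)
total = 4 + 4 + 2 + 8 + 4 + 1 = 23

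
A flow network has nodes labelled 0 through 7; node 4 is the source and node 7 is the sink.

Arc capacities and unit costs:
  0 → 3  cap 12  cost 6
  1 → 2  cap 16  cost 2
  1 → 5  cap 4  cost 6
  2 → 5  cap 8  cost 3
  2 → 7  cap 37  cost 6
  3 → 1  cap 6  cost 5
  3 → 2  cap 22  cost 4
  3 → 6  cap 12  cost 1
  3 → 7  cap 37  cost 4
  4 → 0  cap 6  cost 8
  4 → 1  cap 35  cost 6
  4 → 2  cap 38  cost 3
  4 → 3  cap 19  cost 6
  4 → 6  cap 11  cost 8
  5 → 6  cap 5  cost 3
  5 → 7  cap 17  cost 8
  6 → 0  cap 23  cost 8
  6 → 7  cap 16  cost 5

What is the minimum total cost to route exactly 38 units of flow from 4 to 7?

shortest-cost path #1: 4→2→7 push 37 @ unit cost 9 (adds 333)
shortest-cost path #2: 4→3→7 push 1 @ unit cost 10 (adds 10)
total cost = 343

Minimum cost for 38 units: 343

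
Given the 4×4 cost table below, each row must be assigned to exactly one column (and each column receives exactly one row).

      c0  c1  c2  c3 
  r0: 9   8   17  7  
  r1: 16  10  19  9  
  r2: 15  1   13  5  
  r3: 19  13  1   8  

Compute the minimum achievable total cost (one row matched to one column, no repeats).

optimal assignment: row0→col0 (cost 9), row1→col3 (cost 9), row2→col1 (cost 1), row3→col2 (cost 1)
total = 9 + 9 + 1 + 1 = 20

Minimum assignment cost: 20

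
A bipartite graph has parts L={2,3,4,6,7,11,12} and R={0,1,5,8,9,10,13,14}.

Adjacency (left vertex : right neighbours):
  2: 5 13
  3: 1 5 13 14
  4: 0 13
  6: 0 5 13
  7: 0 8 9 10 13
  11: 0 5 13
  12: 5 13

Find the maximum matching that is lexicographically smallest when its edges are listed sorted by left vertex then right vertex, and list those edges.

|M| = 5 (so the lex-smallest maximum matching has 5 edges)
process left vertices in ascending order; for each, take the smallest-labelled available neighbour that still permits 5 edges overall, or leave it unmatched if none does
lex-smallest matching: {2-5, 3-1, 4-0, 6-13, 7-8}

Lex-smallest maximum matching: {(2,5), (3,1), (4,0), (6,13), (7,8)}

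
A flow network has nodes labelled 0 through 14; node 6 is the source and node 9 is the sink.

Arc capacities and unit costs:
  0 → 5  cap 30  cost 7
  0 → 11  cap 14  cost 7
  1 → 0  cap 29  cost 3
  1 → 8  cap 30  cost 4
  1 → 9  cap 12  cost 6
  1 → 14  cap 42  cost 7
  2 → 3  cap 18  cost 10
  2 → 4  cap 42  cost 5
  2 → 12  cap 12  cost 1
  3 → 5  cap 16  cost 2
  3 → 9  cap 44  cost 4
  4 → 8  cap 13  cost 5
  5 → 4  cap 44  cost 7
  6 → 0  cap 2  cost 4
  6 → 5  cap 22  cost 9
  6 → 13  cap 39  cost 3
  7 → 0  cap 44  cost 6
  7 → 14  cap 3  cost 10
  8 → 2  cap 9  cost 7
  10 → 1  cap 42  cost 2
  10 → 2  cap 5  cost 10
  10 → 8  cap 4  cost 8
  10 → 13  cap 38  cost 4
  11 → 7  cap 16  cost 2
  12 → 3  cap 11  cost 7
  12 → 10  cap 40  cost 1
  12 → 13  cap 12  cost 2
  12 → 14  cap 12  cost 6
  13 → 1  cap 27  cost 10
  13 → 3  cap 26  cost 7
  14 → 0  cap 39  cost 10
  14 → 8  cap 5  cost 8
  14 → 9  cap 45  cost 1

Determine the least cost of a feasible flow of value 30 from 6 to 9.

Minimum cost for 30 units: 440

shortest-cost path #1: 6→13→3→9 push 26 @ unit cost 14 (adds 364)
shortest-cost path #2: 6→13→1→9 push 4 @ unit cost 19 (adds 76)
total cost = 440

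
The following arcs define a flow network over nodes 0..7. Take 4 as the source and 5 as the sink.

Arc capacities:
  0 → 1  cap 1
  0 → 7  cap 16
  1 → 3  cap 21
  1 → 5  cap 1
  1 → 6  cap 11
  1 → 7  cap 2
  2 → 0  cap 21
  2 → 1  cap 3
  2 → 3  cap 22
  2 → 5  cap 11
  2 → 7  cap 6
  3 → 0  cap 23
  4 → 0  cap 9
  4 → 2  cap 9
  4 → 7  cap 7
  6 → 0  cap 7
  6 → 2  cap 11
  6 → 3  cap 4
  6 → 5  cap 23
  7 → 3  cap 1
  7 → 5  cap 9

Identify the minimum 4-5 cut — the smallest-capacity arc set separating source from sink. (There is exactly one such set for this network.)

augment #1: 4→2→5 push 9
augment #2: 4→7→5 push 7
augment #3: 4→0→1→5 push 1
augment #4: 4→0→7→5 push 2
max flow = 19; residual-reachable set from 4 gives S-side
cut edges (S→T): {(0,1), (4,2), (7,5)} total cap 19

Min-cut arcs: {(0,1), (4,2), (7,5)} (total capacity 19)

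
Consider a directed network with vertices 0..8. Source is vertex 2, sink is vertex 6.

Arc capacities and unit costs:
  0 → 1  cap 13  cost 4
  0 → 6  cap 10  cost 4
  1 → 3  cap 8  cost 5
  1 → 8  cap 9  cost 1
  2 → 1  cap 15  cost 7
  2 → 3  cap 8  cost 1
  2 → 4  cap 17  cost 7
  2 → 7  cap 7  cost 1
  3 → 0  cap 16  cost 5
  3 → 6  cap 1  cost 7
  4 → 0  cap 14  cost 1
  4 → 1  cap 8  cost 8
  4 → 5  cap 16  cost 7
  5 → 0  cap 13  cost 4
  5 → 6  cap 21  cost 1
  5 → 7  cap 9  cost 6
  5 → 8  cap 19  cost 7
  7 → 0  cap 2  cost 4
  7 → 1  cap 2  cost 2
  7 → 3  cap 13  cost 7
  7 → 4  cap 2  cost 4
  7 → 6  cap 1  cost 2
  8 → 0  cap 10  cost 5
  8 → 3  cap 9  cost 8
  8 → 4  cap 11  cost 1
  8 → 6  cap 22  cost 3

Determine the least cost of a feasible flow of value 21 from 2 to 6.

Minimum cost for 21 units: 200

shortest-cost path #1: 2→7→6 push 1 @ unit cost 3 (adds 3)
shortest-cost path #2: 2→7→1→8→6 push 2 @ unit cost 7 (adds 14)
shortest-cost path #3: 2→3→6 push 1 @ unit cost 8 (adds 8)
shortest-cost path #4: 2→7→0→6 push 2 @ unit cost 9 (adds 18)
shortest-cost path #5: 2→3→0→6 push 7 @ unit cost 10 (adds 70)
shortest-cost path #6: 2→7→4→0→6 push 1 @ unit cost 10 (adds 10)
shortest-cost path #7: 2→1→8→6 push 7 @ unit cost 11 (adds 77)
total cost = 200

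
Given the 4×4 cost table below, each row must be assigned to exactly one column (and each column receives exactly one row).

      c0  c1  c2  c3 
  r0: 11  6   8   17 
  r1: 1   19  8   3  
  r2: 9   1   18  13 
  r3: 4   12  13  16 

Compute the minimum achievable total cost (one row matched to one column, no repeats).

optimal assignment: row0→col2 (cost 8), row1→col3 (cost 3), row2→col1 (cost 1), row3→col0 (cost 4)
total = 8 + 3 + 1 + 4 = 16

Minimum assignment cost: 16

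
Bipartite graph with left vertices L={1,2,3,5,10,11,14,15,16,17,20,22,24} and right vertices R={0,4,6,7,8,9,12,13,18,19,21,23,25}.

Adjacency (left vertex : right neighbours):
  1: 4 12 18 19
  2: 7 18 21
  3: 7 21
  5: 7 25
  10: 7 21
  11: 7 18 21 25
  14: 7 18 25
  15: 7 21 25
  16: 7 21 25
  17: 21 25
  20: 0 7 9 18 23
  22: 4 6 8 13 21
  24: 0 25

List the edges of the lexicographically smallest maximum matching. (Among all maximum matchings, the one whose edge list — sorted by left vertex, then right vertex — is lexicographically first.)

Lex-smallest maximum matching: {(1,4), (2,7), (3,21), (5,25), (11,18), (20,9), (22,6), (24,0)}

|M| = 8 (so the lex-smallest maximum matching has 8 edges)
process left vertices in ascending order; for each, take the smallest-labelled available neighbour that still permits 8 edges overall, or leave it unmatched if none does
lex-smallest matching: {1-4, 2-7, 3-21, 5-25, 11-18, 20-9, 22-6, 24-0}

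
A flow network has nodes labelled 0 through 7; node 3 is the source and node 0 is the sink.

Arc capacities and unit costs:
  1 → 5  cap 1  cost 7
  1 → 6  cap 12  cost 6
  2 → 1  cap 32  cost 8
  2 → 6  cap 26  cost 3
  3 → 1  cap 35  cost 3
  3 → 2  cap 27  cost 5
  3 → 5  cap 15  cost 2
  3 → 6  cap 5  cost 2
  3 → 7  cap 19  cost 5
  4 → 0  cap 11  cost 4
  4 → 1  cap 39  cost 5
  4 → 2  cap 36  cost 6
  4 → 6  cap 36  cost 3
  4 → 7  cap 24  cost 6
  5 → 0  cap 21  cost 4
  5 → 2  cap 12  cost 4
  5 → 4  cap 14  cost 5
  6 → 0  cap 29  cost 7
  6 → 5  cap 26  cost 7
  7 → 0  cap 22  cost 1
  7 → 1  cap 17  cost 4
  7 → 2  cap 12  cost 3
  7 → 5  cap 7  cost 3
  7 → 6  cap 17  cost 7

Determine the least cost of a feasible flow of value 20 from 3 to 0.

Minimum cost for 20 units: 120

shortest-cost path #1: 3→5→0 push 15 @ unit cost 6 (adds 90)
shortest-cost path #2: 3→7→0 push 5 @ unit cost 6 (adds 30)
total cost = 120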